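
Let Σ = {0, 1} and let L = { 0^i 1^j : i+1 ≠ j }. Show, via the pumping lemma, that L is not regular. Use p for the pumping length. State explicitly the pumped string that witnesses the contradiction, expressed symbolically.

0^{p+p!} 1^{p+p!+1}

Assume L is regular; let p be its pumping constant.
Choose w = 0^p 1^{p+p!+1}. Since p ≠ (p+p!+1)-1 = p+p!, w ∈ L; and |w| ≥ p.
Write w = xyz as guaranteed by the lemma, with |xy| ≤ p and |y| > 0.
The first p characters of w are 0's, so xy (and hence y) consists only of 0's. Write y = 0^k, 1 ≤ k ≤ p.
Since 1 ≤ k ≤ p, k divides p!; set t = 1 + p!/k. Then xy^t z has p + (p!/k)·k = p + p! copies of 0. Now the 0-count is p+p! and (1-count)-1 = (p+p!+1)-1 = p+p!, so i+1 ≠ j fails. So xy^t z = 0^{p+p!} 1^{p+p!+1} ∉ L.
This contradicts the pumping lemma, so L is not regular.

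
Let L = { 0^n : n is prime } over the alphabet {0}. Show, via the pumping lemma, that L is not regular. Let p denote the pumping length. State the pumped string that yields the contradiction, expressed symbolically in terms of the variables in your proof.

Toward a contradiction, assume L is regular with pumping length p.
Let q be a prime with q ≥ p+2 (infinitely many primes exist), and take w = 0^q ∈ L with |w| = q ≥ p.
Write w = xyz as guaranteed by the lemma, with |xy| ≤ p and |y| ≥ 1.
Then y = 0^k for some k with 1 ≤ k ≤ p.
Since 1 ≤ k ≤ p, |xz| = q-k. Pump with i = q+1: |xy^{q+1}z| = (q-k)+(q+1)k = q+qk = q(1+k), which is composite (both factors ≥ 2). So xy^{q+1}z = 0^{q(1+k)} ∉ L.
This contradicts the pumping lemma, so L is not regular.

0^{q(1+k)}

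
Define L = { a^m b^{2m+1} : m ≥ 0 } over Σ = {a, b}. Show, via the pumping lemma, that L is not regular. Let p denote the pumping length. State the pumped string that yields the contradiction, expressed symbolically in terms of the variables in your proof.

a^{p+k} b^{2p+1}

Assume L is regular; let p be its pumping constant.
Take w = a^p b^{2p+1}. Then w ∈ L and |w| = 3p+1 ≥ p.
Write w = xyz as guaranteed by the lemma, with |xy| ≤ p and y is nonempty.
The first p characters of w are a's, so xy (and hence y) consists only of a's. Write y = a^k, 1 ≤ k ≤ p.
Pump with i = 2: xy^2z = a^{p+k} b^{2p+1}. For this to lie in L we would need 2p+1 = 2(p+k)+1, which forces k = 0. But k ≥ 1, so xy^2z ∉ L.
This contradicts the pumping lemma, so L is not regular.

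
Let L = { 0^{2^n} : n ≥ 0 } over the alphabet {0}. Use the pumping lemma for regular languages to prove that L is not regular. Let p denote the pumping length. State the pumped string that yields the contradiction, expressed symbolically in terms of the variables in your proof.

0^{2^p+k}

Assume L is regular. Let p be the pumping length given by the pumping lemma.
Take w = 0^{2^p} ∈ L with |w| = 2^p ≥ p.
By the pumping lemma, w = xyz with |xy| ≤ p and |y| > 0.
Then y = 0^k for some k with 1 ≤ k ≤ p.
Pump with i = 2: xy^2z = 0^{2^p+k}. Since 1 ≤ k ≤ p < 2^p, we have 2^p < 2^p+k < 2^{p+1}, so 2^p+k is not a power of 2. So xy^2z ∉ L.
Contradiction. Therefore L is not regular.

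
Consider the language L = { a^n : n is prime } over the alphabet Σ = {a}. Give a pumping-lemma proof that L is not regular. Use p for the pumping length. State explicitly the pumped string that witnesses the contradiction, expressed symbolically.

Toward a contradiction, assume L is regular with pumping length p.
Let q be a prime with q ≥ p+2 (infinitely many primes exist), and take w = a^q ∈ L with |w| = q ≥ p.
Write w = xyz as guaranteed by the lemma, with |xy| ≤ p and |y| > 0.
Then y = a^k for some k with 1 ≤ k ≤ p.
Since 1 ≤ k ≤ p, |xz| = q-k. Pump with i = q+1: |xy^{q+1}z| = (q-k)+(q+1)k = q+qk = q(1+k), which is composite (both factors ≥ 2). So xy^{q+1}z = a^{q(1+k)} ∉ L.
This contradicts the pumping lemma, so L is not regular.

a^{q(1+k)}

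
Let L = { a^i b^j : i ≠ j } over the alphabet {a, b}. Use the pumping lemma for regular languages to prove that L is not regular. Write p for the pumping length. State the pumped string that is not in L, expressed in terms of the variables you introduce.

a^{p+p!} b^{p+p!}

Suppose for contradiction that L is regular, and let p be the pumping length.
Choose w = a^p b^{p+p!}. Since p ≠ p+p!, w ∈ L; and |w| ≥ p.
Write w = xyz as guaranteed by the lemma, with |xy| ≤ p and |y| > 0.
Since the first p symbols of w are all a's and |xy| ≤ p, y lies entirely in the leading a-block: y = a^k for some k with 1 ≤ k ≤ p.
Since 1 ≤ k ≤ p, k divides p!; set t = 1 + p!/k. Then xy^t z has p + (p!/k)·k = p + p! copies of a. Now the a-count equals the b-count, so i ≠ j fails. So xy^t z = a^{p+p!} b^{p+p!} ∉ L.
This contradicts the pumping lemma, so L is not regular.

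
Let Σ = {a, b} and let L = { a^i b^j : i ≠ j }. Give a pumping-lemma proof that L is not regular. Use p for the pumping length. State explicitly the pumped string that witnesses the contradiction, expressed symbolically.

Assume L is regular. Let p be the pumping length given by the pumping lemma.
Choose w = a^p b^{p+p!}. Since p ≠ p+p!, w ∈ L; and |w| ≥ p.
The pumping lemma gives a decomposition w = xyz where |xy| ≤ p and |y| ≥ 1.
The first p characters of w are a's, so xy (and hence y) consists only of a's. Write y = a^k, 1 ≤ k ≤ p.
Since 1 ≤ k ≤ p, k divides p!; set t = 1 + p!/k. Then xy^t z has p + (p!/k)·k = p + p! copies of a. Now the a-count equals the b-count, so i ≠ j fails. So xy^t z = a^{p+p!} b^{p+p!} ∉ L.
This contradicts the pumping lemma, so L is not regular.

a^{p+p!} b^{p+p!}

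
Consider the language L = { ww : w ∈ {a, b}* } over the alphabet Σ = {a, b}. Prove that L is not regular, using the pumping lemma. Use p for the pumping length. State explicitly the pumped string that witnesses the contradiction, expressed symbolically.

Assume L is regular; let p be its pumping constant.
Take w = a^p b^p a^p b^p = uu where u = a^pb^p; then w ∈ L and |w| = 4p ≥ p.
By the pumping lemma, w = xyz with |xy| ≤ p and y is nonempty.
Since the first p symbols of w are all a's and |xy| ≤ p, y lies entirely in the leading a-block: y = a^k for some k with 1 ≤ k ≤ p.
Pump with i = 2: xy^2z = a^{p+k} b^p a^p b^p, of length 4p+k. Suppose this equals vv. The string starts with a and ends with b, so v does too; thus the boundary between the two copies of v is a b→a transition. There is exactly one such transition, at position 2p+k, so |v| = 2p+k and |vv| = 4p+2k ≠ 4p+k since k ≥ 1. So xy^2z ∉ L.
Contradiction. Therefore L is not regular.

a^{p+k} b^p a^p b^p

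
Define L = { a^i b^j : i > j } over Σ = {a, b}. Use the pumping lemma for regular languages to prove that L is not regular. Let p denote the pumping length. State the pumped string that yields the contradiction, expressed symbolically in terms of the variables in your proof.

a^{p+1-k} b^p

Suppose for contradiction that L is regular, and let p be the pumping length.
Choose w = a^{p+1} b^p ∈ L, with |w| = 2p+1 ≥ p.
Write w = xyz as guaranteed by the lemma, with |xy| ≤ p and |y| > 0.
Since the first p symbols of w are all a's and |xy| ≤ p, y lies entirely in the leading a-block: y = a^k for some k with 1 ≤ k ≤ p.
Consider xy^0z = xz = a^{p+1-k} b^p. Since k ≥ 1, the a-count p+1-k is at most p, so i > j fails; thus xz ∉ L.
This contradicts the pumping lemma, so L is not regular.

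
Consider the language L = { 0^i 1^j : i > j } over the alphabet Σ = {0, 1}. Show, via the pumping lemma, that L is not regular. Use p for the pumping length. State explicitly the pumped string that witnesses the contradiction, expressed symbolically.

Assume L is regular. Let p be the pumping length given by the pumping lemma.
Choose w = 0^{p+1} 1^p ∈ L, with |w| = 2p+1 ≥ p.
Write w = xyz as guaranteed by the lemma, with |xy| ≤ p and y is nonempty.
Since the first p symbols of w are all 0's and |xy| ≤ p, y lies entirely in the leading 0-block: y = 0^k for some k with 1 ≤ k ≤ p.
Consider xy^0z = xz = 0^{p+1-k} 1^p. Since k ≥ 1, the 0-count p+1-k is at most p, so i > j fails; thus xz ∉ L.
Contradiction. Therefore L is not regular.

0^{p+1-k} 1^p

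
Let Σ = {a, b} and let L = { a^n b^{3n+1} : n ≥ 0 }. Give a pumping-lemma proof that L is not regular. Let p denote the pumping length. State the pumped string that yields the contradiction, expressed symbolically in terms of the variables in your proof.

Assume L is regular. Let p be the pumping length given by the pumping lemma.
Take w = a^p b^{3p+1}. Then w ∈ L and |w| = 4p+1 ≥ p.
The pumping lemma gives a decomposition w = xyz where |xy| ≤ p and |y| > 0.
Since the first p symbols of w are all a's and |xy| ≤ p, y lies entirely in the leading a-block: y = a^k for some k with 1 ≤ k ≤ p.
Pump with i = 2: xy^2z = a^{p+k} b^{3p+1}. For this to lie in L we would need 3p+1 = 3(p+k)+1, which forces k = 0. But k ≥ 1, so xy^2z ∉ L.
This is a contradiction; hence L is not regular.

a^{p+k} b^{3p+1}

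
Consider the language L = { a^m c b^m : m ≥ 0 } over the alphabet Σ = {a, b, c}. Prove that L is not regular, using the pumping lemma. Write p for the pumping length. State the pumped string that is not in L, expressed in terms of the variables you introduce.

Suppose for contradiction that L is regular, and let p be the pumping length.
Take w = a^p c b^p ∈ L with |w| = 2p+1 ≥ p.
By the pumping lemma, w = xyz with |xy| ≤ p and y is nonempty.
Since the first p symbols of w are all a's and |xy| ≤ p, y lies entirely in the leading a-block: y = a^k for some k with 1 ≤ k ≤ p.
Pump with i = 2: xy^2z = a^{p+k} c b^p, which would require p+k = p. But k ≥ 1, so xy^2z ∉ L.
This is a contradiction; hence L is not regular.

a^{p+k} c b^p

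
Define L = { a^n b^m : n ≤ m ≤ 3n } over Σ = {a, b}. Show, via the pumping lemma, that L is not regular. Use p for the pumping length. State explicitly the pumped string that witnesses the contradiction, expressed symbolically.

Suppose for contradiction that L is regular, and let p be the pumping length.
Take w = a^p b^p ∈ L (since p ≤ p ≤ 3p), with |w| = 2p ≥ p.
By the pumping lemma, w = xyz with |xy| ≤ p and |y| > 0.
Since the first p symbols of w are all a's and |xy| ≤ p, y lies entirely in the leading a-block: y = a^k for some k with 1 ≤ k ≤ p.
Pump with i = 2: xy^2z = a^{p+k} b^p. Now n = p+k > p = m, so the condition n ≤ m fails. Thus xy^2z ∉ L.
This is a contradiction; hence L is not regular.

a^{p+k} b^p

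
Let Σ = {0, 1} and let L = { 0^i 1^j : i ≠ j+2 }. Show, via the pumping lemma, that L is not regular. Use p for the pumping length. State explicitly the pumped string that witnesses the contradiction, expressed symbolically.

Assume L is regular; let p be its pumping constant.
Choose w = 0^p 1^{p+p!-2}. Since p ≠ (p+p!-2)+2 = p+p!, w ∈ L; and |w| ≥ p.
The pumping lemma gives a decomposition w = xyz where |xy| ≤ p and |y| ≥ 1.
The first p characters of w are 0's, so xy (and hence y) consists only of 0's. Write y = 0^k, 1 ≤ k ≤ p.
Since 1 ≤ k ≤ p, k divides p!; set t = 1 + p!/k. Then xy^t z has p + (p!/k)·k = p + p! copies of 0. Now the 0-count is p+p! and (1-count)+2 = (p+p!-2)+2 = p+p!, so i ≠ j+2 fails. So xy^t z = 0^{p+p!} 1^{p+p!-2} ∉ L.
This contradicts the pumping lemma, so L is not regular.

0^{p+p!} 1^{p+p!-2}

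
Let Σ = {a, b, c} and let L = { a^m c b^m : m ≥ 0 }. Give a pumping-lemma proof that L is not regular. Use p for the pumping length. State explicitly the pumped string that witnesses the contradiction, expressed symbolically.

a^{p+k} c b^p

Suppose for contradiction that L is regular, and let p be the pumping length.
Take w = a^p c b^p ∈ L with |w| = 2p+1 ≥ p.
The pumping lemma gives a decomposition w = xyz where |xy| ≤ p and |y| ≥ 1.
The first p characters of w are a's, so xy (and hence y) consists only of a's. Write y = a^k, 1 ≤ k ≤ p.
Pump with i = 2: xy^2z = a^{p+k} c b^p, which would require p+k = p. But k ≥ 1, so xy^2z ∉ L.
This is a contradiction; hence L is not regular.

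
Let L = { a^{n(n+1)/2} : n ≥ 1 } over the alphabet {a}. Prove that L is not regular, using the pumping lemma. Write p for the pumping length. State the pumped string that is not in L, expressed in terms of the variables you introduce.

a^{p(p+1)/2+k}

Suppose for contradiction that L is regular, and let p be the pumping length.
Take w = a^{p(p+1)/2} ∈ L with |w| = p(p+1)/2 ≥ p.
The pumping lemma gives a decomposition w = xyz where |xy| ≤ p and |y| ≥ 1.
Then y = a^k for some k with 1 ≤ k ≤ p.
Pump with i = 2: xy^2z = a^{p(p+1)/2+k}. Since 1 ≤ k ≤ p, p(p+1)/2 < p(p+1)/2+k ≤ p(p+1)/2+p < (p+1)(p+2)/2, so p(p+1)/2+k is strictly between consecutive triangular numbers. So xy^2z ∉ L.
Contradiction. Therefore L is not regular.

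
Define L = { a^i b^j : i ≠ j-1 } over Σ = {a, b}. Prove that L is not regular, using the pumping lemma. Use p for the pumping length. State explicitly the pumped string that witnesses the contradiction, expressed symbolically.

Suppose for contradiction that L is regular, and let p be the pumping length.
Choose w = a^p b^{p+p!+1}. Since p ≠ (p+p!+1)-1 = p+p!, w ∈ L; and |w| ≥ p.
By the pumping lemma, w = xyz with |xy| ≤ p and y is nonempty.
Because |xy| ≤ p and w begins with p copies of a, we have y = a^k with 1 ≤ k ≤ p.
Since 1 ≤ k ≤ p, k divides p!; set t = 1 + p!/k. Then xy^t z has p + (p!/k)·k = p + p! copies of a. Now the a-count is p+p! and (b-count)-1 = (p+p!+1)-1 = p+p!, so i ≠ j-1 fails. So xy^t z = a^{p+p!} b^{p+p!+1} ∉ L.
This contradicts the pumping lemma, so L is not regular.

a^{p+p!} b^{p+p!+1}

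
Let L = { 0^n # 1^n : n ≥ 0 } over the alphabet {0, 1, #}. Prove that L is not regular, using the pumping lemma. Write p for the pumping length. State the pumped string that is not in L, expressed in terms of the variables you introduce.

0^{p+k} # 1^p

Assume L is regular. Let p be the pumping length given by the pumping lemma.
Take w = 0^p # 1^p ∈ L with |w| = 2p+1 ≥ p.
The pumping lemma gives a decomposition w = xyz where |xy| ≤ p and y is nonempty.
Because |xy| ≤ p and w begins with p copies of 0, we have y = 0^k with 1 ≤ k ≤ p.
Pump with i = 2: xy^2z = 0^{p+k} # 1^p, which would require p+k = p. But k ≥ 1, so xy^2z ∉ L.
This is a contradiction; hence L is not regular.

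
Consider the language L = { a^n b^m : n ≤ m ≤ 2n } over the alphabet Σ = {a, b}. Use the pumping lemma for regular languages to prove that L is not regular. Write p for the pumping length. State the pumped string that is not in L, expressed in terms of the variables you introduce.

Suppose for contradiction that L is regular, and let p be the pumping length.
Take w = a^p b^p ∈ L (since p ≤ p ≤ 2p), with |w| = 2p ≥ p.
The pumping lemma gives a decomposition w = xyz where |xy| ≤ p and |y| > 0.
The first p characters of w are a's, so xy (and hence y) consists only of a's. Write y = a^k, 1 ≤ k ≤ p.
Pump with i = 2: xy^2z = a^{p+k} b^p. Now n = p+k > p = m, so the condition n ≤ m fails. Thus xy^2z ∉ L.
Contradiction. Therefore L is not regular.

a^{p+k} b^p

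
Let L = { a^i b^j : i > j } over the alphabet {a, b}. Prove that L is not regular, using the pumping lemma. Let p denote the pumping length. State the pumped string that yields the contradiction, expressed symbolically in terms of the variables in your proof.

a^{p+1-k} b^p

Toward a contradiction, assume L is regular with pumping length p.
Choose w = a^{p+1} b^p ∈ L, with |w| = 2p+1 ≥ p.
Write w = xyz as guaranteed by the lemma, with |xy| ≤ p and y is nonempty.
The first p characters of w are a's, so xy (and hence y) consists only of a's. Write y = a^k, 1 ≤ k ≤ p.
Consider xy^0z = xz = a^{p+1-k} b^p. Since k ≥ 1, the a-count p+1-k is at most p, so i > j fails; thus xz ∉ L.
This contradicts the pumping lemma, so L is not regular.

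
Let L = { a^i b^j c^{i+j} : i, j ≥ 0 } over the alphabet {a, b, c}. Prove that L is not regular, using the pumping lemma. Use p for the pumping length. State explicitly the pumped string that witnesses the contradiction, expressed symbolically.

a^{p+k} b^p c^{2p}

Toward a contradiction, assume L is regular with pumping length p.
Take w = a^p b^p c^{2p} ∈ L (with i=j=p, i+j=2p), |w| = 4p ≥ p.
By the pumping lemma, w = xyz with |xy| ≤ p and y is nonempty.
The first p characters of w are a's, so xy (and hence y) consists only of a's. Write y = a^k, 1 ≤ k ≤ p.
Consider xy^2z = a^{p+k} b^p c^{2p}. Now the a- and b-counts sum to 2p+k, but the c-count is 2p ≠ 2p+k. So xy^2z ∉ L.
Contradiction. Therefore L is not regular.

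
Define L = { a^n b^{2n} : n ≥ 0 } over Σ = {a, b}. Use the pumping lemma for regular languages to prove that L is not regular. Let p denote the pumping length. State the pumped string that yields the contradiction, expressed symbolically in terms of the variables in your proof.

Suppose for contradiction that L is regular, and let p be the pumping length.
Let w = a^p b^{2p} ∈ L; note |w| = 3p ≥ p.
Write w = xyz as guaranteed by the lemma, with |xy| ≤ p and |y| > 0.
Because |xy| ≤ p and w begins with p copies of a, we have y = a^k with 1 ≤ k ≤ p.
Pump with i = 2: xy^2z = a^{p+k} b^{2p}. For this to lie in L we would need 2p = 2(p+k), which forces k = 0. But k ≥ 1, so xy^2z ∉ L.
Contradiction. Therefore L is not regular.

a^{p+k} b^{2p}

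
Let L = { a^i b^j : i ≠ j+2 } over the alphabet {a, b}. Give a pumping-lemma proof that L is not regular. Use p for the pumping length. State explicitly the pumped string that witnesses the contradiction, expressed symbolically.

a^{p+p!} b^{p+p!-2}

Assume L is regular. Let p be the pumping length given by the pumping lemma.
Choose w = a^p b^{p+p!-2}. Since p ≠ (p+p!-2)+2 = p+p!, w ∈ L; and |w| ≥ p.
By the pumping lemma, w = xyz with |xy| ≤ p and |y| > 0.
Since the first p symbols of w are all a's and |xy| ≤ p, y lies entirely in the leading a-block: y = a^k for some k with 1 ≤ k ≤ p.
Since 1 ≤ k ≤ p, k divides p!; set t = 1 + p!/k. Then xy^t z has p + (p!/k)·k = p + p! copies of a. Now the a-count is p+p! and (b-count)+2 = (p+p!-2)+2 = p+p!, so i ≠ j+2 fails. So xy^t z = a^{p+p!} b^{p+p!-2} ∉ L.
This is a contradiction; hence L is not regular.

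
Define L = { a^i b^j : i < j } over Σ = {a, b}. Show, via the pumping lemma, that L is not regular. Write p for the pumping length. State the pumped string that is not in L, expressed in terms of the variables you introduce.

Toward a contradiction, assume L is regular with pumping length p.
Choose w = a^p b^{p+1} ∈ L, with |w| = 2p+1 ≥ p.
By the pumping lemma, w = xyz with |xy| ≤ p and |y| > 0.
Because |xy| ≤ p and w begins with p copies of a, we have y = a^k with 1 ≤ k ≤ p.
Consider xy^2z = a^{p+k} b^{p+1}. Since k ≥ 1, the a-count p+k is at least p+1, so i < j fails; thus xy^2z ∉ L.
This contradicts the pumping lemma, so L is not regular.

a^{p+k} b^{p+1}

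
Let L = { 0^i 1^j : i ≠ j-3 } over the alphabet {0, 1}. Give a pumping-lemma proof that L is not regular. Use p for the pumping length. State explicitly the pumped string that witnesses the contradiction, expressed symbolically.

0^{p+p!} 1^{p+p!+3}

Assume L is regular. Let p be the pumping length given by the pumping lemma.
Choose w = 0^p 1^{p+p!+3}. Since p ≠ (p+p!+3)-3 = p+p!, w ∈ L; and |w| ≥ p.
Write w = xyz as guaranteed by the lemma, with |xy| ≤ p and |y| > 0.
Since the first p symbols of w are all 0's and |xy| ≤ p, y lies entirely in the leading 0-block: y = 0^k for some k with 1 ≤ k ≤ p.
Since 1 ≤ k ≤ p, k divides p!; set t = 1 + p!/k. Then xy^t z has p + (p!/k)·k = p + p! copies of 0. Now the 0-count is p+p! and (1-count)-3 = (p+p!+3)-3 = p+p!, so i ≠ j-3 fails. So xy^t z = 0^{p+p!} 1^{p+p!+3} ∉ L.
This is a contradiction; hence L is not regular.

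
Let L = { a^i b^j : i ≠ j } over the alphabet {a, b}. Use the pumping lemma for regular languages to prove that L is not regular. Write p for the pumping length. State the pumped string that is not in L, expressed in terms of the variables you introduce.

Suppose for contradiction that L is regular, and let p be the pumping length.
Choose w = a^p b^{p+p!}. Since p ≠ p+p!, w ∈ L; and |w| ≥ p.
The pumping lemma gives a decomposition w = xyz where |xy| ≤ p and y is nonempty.
Since the first p symbols of w are all a's and |xy| ≤ p, y lies entirely in the leading a-block: y = a^k for some k with 1 ≤ k ≤ p.
Since 1 ≤ k ≤ p, k divides p!; set t = 1 + p!/k. Then xy^t z has p + (p!/k)·k = p + p! copies of a. Now the a-count equals the b-count, so i ≠ j fails. So xy^t z = a^{p+p!} b^{p+p!} ∉ L.
This is a contradiction; hence L is not regular.

a^{p+p!} b^{p+p!}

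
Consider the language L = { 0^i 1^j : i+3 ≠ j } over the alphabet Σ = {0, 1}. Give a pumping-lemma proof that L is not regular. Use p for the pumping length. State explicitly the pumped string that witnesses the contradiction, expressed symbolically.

Assume L is regular. Let p be the pumping length given by the pumping lemma.
Choose w = 0^p 1^{p+p!+3}. Since p ≠ (p+p!+3)-3 = p+p!, w ∈ L; and |w| ≥ p.
By the pumping lemma, w = xyz with |xy| ≤ p and |y| > 0.
The first p characters of w are 0's, so xy (and hence y) consists only of 0's. Write y = 0^k, 1 ≤ k ≤ p.
Since 1 ≤ k ≤ p, k divides p!; set t = 1 + p!/k. Then xy^t z has p + (p!/k)·k = p + p! copies of 0. Now the 0-count is p+p! and (1-count)-3 = (p+p!+3)-3 = p+p!, so i+3 ≠ j fails. So xy^t z = 0^{p+p!} 1^{p+p!+3} ∉ L.
This contradicts the pumping lemma, so L is not regular.

0^{p+p!} 1^{p+p!+3}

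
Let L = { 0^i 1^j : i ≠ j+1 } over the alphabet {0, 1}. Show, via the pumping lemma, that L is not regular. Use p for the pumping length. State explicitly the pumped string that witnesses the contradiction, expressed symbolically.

0^{p+p!} 1^{p+p!-1}

Suppose for contradiction that L is regular, and let p be the pumping length.
Choose w = 0^p 1^{p+p!-1}. Since p ≠ (p+p!-1)+1 = p+p!, w ∈ L; and |w| ≥ p.
Write w = xyz as guaranteed by the lemma, with |xy| ≤ p and y is nonempty.
Because |xy| ≤ p and w begins with p copies of 0, we have y = 0^k with 1 ≤ k ≤ p.
Since 1 ≤ k ≤ p, k divides p!; set t = 1 + p!/k. Then xy^t z has p + (p!/k)·k = p + p! copies of 0. Now the 0-count is p+p! and (1-count)+1 = (p+p!-1)+1 = p+p!, so i ≠ j+1 fails. So xy^t z = 0^{p+p!} 1^{p+p!-1} ∉ L.
This is a contradiction; hence L is not regular.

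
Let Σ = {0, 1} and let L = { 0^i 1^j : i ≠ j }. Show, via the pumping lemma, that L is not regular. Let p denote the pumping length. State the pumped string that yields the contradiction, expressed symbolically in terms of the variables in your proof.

0^{p+p!} 1^{p+p!}

Assume L is regular. Let p be the pumping length given by the pumping lemma.
Choose w = 0^p 1^{p+p!}. Since p ≠ p+p!, w ∈ L; and |w| ≥ p.
The pumping lemma gives a decomposition w = xyz where |xy| ≤ p and |y| ≥ 1.
The first p characters of w are 0's, so xy (and hence y) consists only of 0's. Write y = 0^k, 1 ≤ k ≤ p.
Since 1 ≤ k ≤ p, k divides p!; set t = 1 + p!/k. Then xy^t z has p + (p!/k)·k = p + p! copies of 0. Now the 0-count equals the 1-count, so i ≠ j fails. So xy^t z = 0^{p+p!} 1^{p+p!} ∉ L.
This is a contradiction; hence L is not regular.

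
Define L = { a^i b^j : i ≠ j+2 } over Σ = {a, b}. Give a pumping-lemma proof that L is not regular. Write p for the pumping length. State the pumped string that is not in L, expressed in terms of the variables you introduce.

Assume L is regular. Let p be the pumping length given by the pumping lemma.
Choose w = a^p b^{p+p!-2}. Since p ≠ (p+p!-2)+2 = p+p!, w ∈ L; and |w| ≥ p.
The pumping lemma gives a decomposition w = xyz where |xy| ≤ p and |y| ≥ 1.
Because |xy| ≤ p and w begins with p copies of a, we have y = a^k with 1 ≤ k ≤ p.
Since 1 ≤ k ≤ p, k divides p!; set t = 1 + p!/k. Then xy^t z has p + (p!/k)·k = p + p! copies of a. Now the a-count is p+p! and (b-count)+2 = (p+p!-2)+2 = p+p!, so i ≠ j+2 fails. So xy^t z = a^{p+p!} b^{p+p!-2} ∉ L.
Contradiction. Therefore L is not regular.

a^{p+p!} b^{p+p!-2}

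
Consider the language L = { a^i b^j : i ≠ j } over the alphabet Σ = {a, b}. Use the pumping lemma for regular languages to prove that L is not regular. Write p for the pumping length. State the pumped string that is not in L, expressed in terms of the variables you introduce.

Assume L is regular; let p be its pumping constant.
Choose w = a^p b^{p+p!}. Since p ≠ p+p!, w ∈ L; and |w| ≥ p.
By the pumping lemma, w = xyz with |xy| ≤ p and y is nonempty.
Because |xy| ≤ p and w begins with p copies of a, we have y = a^k with 1 ≤ k ≤ p.
Since 1 ≤ k ≤ p, k divides p!; set t = 1 + p!/k. Then xy^t z has p + (p!/k)·k = p + p! copies of a. Now the a-count equals the b-count, so i ≠ j fails. So xy^t z = a^{p+p!} b^{p+p!} ∉ L.
This contradicts the pumping lemma, so L is not regular.

a^{p+p!} b^{p+p!}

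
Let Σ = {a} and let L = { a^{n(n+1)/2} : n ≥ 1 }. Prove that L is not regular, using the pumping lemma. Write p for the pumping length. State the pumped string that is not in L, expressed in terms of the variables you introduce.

a^{p(p+1)/2+k}

Assume L is regular; let p be its pumping constant.
Take w = a^{p(p+1)/2} ∈ L with |w| = p(p+1)/2 ≥ p.
Write w = xyz as guaranteed by the lemma, with |xy| ≤ p and |y| > 0.
Then y = a^k for some k with 1 ≤ k ≤ p.
Pump with i = 2: xy^2z = a^{p(p+1)/2+k}. Since 1 ≤ k ≤ p, p(p+1)/2 < p(p+1)/2+k ≤ p(p+1)/2+p < (p+1)(p+2)/2, so p(p+1)/2+k is strictly between consecutive triangular numbers. So xy^2z ∉ L.
Contradiction. Therefore L is not regular.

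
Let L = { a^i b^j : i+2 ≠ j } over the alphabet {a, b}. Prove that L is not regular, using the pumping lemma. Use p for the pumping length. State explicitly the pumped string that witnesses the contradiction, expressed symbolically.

Assume L is regular; let p be its pumping constant.
Choose w = a^p b^{p+p!+2}. Since p ≠ (p+p!+2)-2 = p+p!, w ∈ L; and |w| ≥ p.
Write w = xyz as guaranteed by the lemma, with |xy| ≤ p and |y| ≥ 1.
The first p characters of w are a's, so xy (and hence y) consists only of a's. Write y = a^k, 1 ≤ k ≤ p.
Since 1 ≤ k ≤ p, k divides p!; set t = 1 + p!/k. Then xy^t z has p + (p!/k)·k = p + p! copies of a. Now the a-count is p+p! and (b-count)-2 = (p+p!+2)-2 = p+p!, so i+2 ≠ j fails. So xy^t z = a^{p+p!} b^{p+p!+2} ∉ L.
This is a contradiction; hence L is not regular.

a^{p+p!} b^{p+p!+2}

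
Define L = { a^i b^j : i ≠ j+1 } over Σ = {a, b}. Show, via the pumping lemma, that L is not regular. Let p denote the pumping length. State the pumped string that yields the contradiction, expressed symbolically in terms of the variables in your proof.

a^{p+p!} b^{p+p!-1}

Assume L is regular; let p be its pumping constant.
Choose w = a^p b^{p+p!-1}. Since p ≠ (p+p!-1)+1 = p+p!, w ∈ L; and |w| ≥ p.
Write w = xyz as guaranteed by the lemma, with |xy| ≤ p and y is nonempty.
The first p characters of w are a's, so xy (and hence y) consists only of a's. Write y = a^k, 1 ≤ k ≤ p.
Since 1 ≤ k ≤ p, k divides p!; set t = 1 + p!/k. Then xy^t z has p + (p!/k)·k = p + p! copies of a. Now the a-count is p+p! and (b-count)+1 = (p+p!-1)+1 = p+p!, so i ≠ j+1 fails. So xy^t z = a^{p+p!} b^{p+p!-1} ∉ L.
This is a contradiction; hence L is not regular.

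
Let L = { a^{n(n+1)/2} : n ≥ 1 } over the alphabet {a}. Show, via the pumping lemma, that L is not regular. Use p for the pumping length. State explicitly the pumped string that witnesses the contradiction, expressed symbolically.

a^{p(p+1)/2+k}

Assume L is regular. Let p be the pumping length given by the pumping lemma.
Take w = a^{p(p+1)/2} ∈ L with |w| = p(p+1)/2 ≥ p.
Write w = xyz as guaranteed by the lemma, with |xy| ≤ p and y is nonempty.
Then y = a^k for some k with 1 ≤ k ≤ p.
Pump with i = 2: xy^2z = a^{p(p+1)/2+k}. Since 1 ≤ k ≤ p, p(p+1)/2 < p(p+1)/2+k ≤ p(p+1)/2+p < (p+1)(p+2)/2, so p(p+1)/2+k is strictly between consecutive triangular numbers. So xy^2z ∉ L.
This is a contradiction; hence L is not regular.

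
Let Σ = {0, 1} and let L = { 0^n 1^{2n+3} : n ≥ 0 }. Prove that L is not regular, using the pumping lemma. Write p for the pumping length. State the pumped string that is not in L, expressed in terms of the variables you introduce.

0^{p+k} 1^{2p+3}

Assume L is regular. Let p be the pumping length given by the pumping lemma.
Choose w = 0^p 1^{2p+3}, which is in L with |w| = 3p+3 ≥ p.
By the pumping lemma, w = xyz with |xy| ≤ p and y is nonempty.
Since the first p symbols of w are all 0's and |xy| ≤ p, y lies entirely in the leading 0-block: y = 0^k for some k with 1 ≤ k ≤ p.
Pump with i = 2: xy^2z = 0^{p+k} 1^{2p+3}. For this to lie in L we would need 2p+3 = 2(p+k)+3, which forces k = 0. But k ≥ 1, so xy^2z ∉ L.
This contradicts the pumping lemma, so L is not regular.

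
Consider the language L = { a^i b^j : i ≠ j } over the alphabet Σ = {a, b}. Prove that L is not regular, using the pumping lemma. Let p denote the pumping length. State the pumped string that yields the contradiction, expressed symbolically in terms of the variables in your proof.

a^{p+p!} b^{p+p!}

Assume L is regular; let p be its pumping constant.
Choose w = a^p b^{p+p!}. Since p ≠ p+p!, w ∈ L; and |w| ≥ p.
Write w = xyz as guaranteed by the lemma, with |xy| ≤ p and y is nonempty.
Because |xy| ≤ p and w begins with p copies of a, we have y = a^k with 1 ≤ k ≤ p.
Since 1 ≤ k ≤ p, k divides p!; set t = 1 + p!/k. Then xy^t z has p + (p!/k)·k = p + p! copies of a. Now the a-count equals the b-count, so i ≠ j fails. So xy^t z = a^{p+p!} b^{p+p!} ∉ L.
This contradicts the pumping lemma, so L is not regular.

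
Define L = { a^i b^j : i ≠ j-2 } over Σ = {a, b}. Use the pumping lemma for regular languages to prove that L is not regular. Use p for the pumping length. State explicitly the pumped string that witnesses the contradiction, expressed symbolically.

Assume L is regular; let p be its pumping constant.
Choose w = a^p b^{p+p!+2}. Since p ≠ (p+p!+2)-2 = p+p!, w ∈ L; and |w| ≥ p.
By the pumping lemma, w = xyz with |xy| ≤ p and |y| > 0.
Since the first p symbols of w are all a's and |xy| ≤ p, y lies entirely in the leading a-block: y = a^k for some k with 1 ≤ k ≤ p.
Since 1 ≤ k ≤ p, k divides p!; set t = 1 + p!/k. Then xy^t z has p + (p!/k)·k = p + p! copies of a. Now the a-count is p+p! and (b-count)-2 = (p+p!+2)-2 = p+p!, so i ≠ j-2 fails. So xy^t z = a^{p+p!} b^{p+p!+2} ∉ L.
Contradiction. Therefore L is not regular.

a^{p+p!} b^{p+p!+2}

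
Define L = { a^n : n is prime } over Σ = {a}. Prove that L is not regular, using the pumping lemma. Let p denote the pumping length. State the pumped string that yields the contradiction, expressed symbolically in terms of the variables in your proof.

Suppose for contradiction that L is regular, and let p be the pumping length.
Let q be a prime with q ≥ p+2 (infinitely many primes exist), and take w = a^q ∈ L with |w| = q ≥ p.
Write w = xyz as guaranteed by the lemma, with |xy| ≤ p and y is nonempty.
Then y = a^k for some k with 1 ≤ k ≤ p.
Since 1 ≤ k ≤ p, |xz| = q-k. Pump with i = q+1: |xy^{q+1}z| = (q-k)+(q+1)k = q+qk = q(1+k), which is composite (both factors ≥ 2). So xy^{q+1}z = a^{q(1+k)} ∉ L.
Contradiction. Therefore L is not regular.

a^{q(1+k)}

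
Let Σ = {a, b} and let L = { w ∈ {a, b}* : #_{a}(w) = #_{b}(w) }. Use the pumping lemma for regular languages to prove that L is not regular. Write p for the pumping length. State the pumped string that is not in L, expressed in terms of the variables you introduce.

Assume L is regular; let p be its pumping constant.
Choose w = a^p b^p ∈ L with |w| = 2p ≥ p.
Write w = xyz as guaranteed by the lemma, with |xy| ≤ p and y is nonempty.
The first p characters of w are a's, so xy (and hence y) consists only of a's. Write y = a^k, 1 ≤ k ≤ p.
Pump with i = 2: xy^2z = a^{p+k} b^p has p+k occurrences of a but only p of b. Since k ≥ 1 the counts differ, so xy^2z ∉ L.
This is a contradiction; hence L is not regular.

a^{p+k} b^p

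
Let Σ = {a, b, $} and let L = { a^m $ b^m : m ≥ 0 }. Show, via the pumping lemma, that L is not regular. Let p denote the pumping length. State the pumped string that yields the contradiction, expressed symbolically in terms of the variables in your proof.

a^{p+k} $ b^p

Assume L is regular. Let p be the pumping length given by the pumping lemma.
Take w = a^p $ b^p ∈ L with |w| = 2p+1 ≥ p.
The pumping lemma gives a decomposition w = xyz where |xy| ≤ p and y is nonempty.
The first p characters of w are a's, so xy (and hence y) consists only of a's. Write y = a^k, 1 ≤ k ≤ p.
Pump with i = 2: xy^2z = a^{p+k} $ b^p, which would require p+k = p. But k ≥ 1, so xy^2z ∉ L.
This contradicts the pumping lemma, so L is not regular.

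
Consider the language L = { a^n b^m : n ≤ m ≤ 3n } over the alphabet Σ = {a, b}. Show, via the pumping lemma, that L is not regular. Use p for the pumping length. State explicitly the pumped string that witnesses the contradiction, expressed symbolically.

a^{p+k} b^p

Toward a contradiction, assume L is regular with pumping length p.
Take w = a^p b^p ∈ L (since p ≤ p ≤ 3p), with |w| = 2p ≥ p.
Write w = xyz as guaranteed by the lemma, with |xy| ≤ p and |y| > 0.
The first p characters of w are a's, so xy (and hence y) consists only of a's. Write y = a^k, 1 ≤ k ≤ p.
Pump with i = 2: xy^2z = a^{p+k} b^p. Now n = p+k > p = m, so the condition n ≤ m fails. Thus xy^2z ∉ L.
Contradiction. Therefore L is not regular.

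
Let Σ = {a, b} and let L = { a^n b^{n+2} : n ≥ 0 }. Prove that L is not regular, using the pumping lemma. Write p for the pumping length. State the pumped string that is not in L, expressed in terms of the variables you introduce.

a^{p+k} b^{p+2}

Suppose for contradiction that L is regular, and let p be the pumping length.
Take w = a^p b^{p+2}. Then w ∈ L and |w| = 2p+2 ≥ p.
Write w = xyz as guaranteed by the lemma, with |xy| ≤ p and |y| > 0.
Since the first p symbols of w are all a's and |xy| ≤ p, y lies entirely in the leading a-block: y = a^k for some k with 1 ≤ k ≤ p.
Pump with i = 2: xy^2z = a^{p+k} b^{p+2}. For this to lie in L we would need p+2 = (p+k)+2, which forces k = 0. But k ≥ 1, so xy^2z ∉ L.
This is a contradiction; hence L is not regular.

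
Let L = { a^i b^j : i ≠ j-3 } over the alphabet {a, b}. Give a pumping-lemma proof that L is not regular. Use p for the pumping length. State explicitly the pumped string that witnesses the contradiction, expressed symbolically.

a^{p+p!} b^{p+p!+3}

Toward a contradiction, assume L is regular with pumping length p.
Choose w = a^p b^{p+p!+3}. Since p ≠ (p+p!+3)-3 = p+p!, w ∈ L; and |w| ≥ p.
The pumping lemma gives a decomposition w = xyz where |xy| ≤ p and |y| ≥ 1.
Because |xy| ≤ p and w begins with p copies of a, we have y = a^k with 1 ≤ k ≤ p.
Since 1 ≤ k ≤ p, k divides p!; set t = 1 + p!/k. Then xy^t z has p + (p!/k)·k = p + p! copies of a. Now the a-count is p+p! and (b-count)-3 = (p+p!+3)-3 = p+p!, so i ≠ j-3 fails. So xy^t z = a^{p+p!} b^{p+p!+3} ∉ L.
This is a contradiction; hence L is not regular.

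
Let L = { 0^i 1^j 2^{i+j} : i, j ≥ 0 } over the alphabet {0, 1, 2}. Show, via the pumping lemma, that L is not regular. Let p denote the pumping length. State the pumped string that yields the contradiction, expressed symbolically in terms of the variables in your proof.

Toward a contradiction, assume L is regular with pumping length p.
Take w = 0^p 1^p 2^{2p} ∈ L (with i=j=p, i+j=2p), |w| = 4p ≥ p.
The pumping lemma gives a decomposition w = xyz where |xy| ≤ p and |y| ≥ 1.
Because |xy| ≤ p and w begins with p copies of 0, we have y = 0^k with 1 ≤ k ≤ p.
Consider xy^2z = 0^{p+k} 1^p 2^{2p}. Now the 0- and 1-counts sum to 2p+k, but the 2-count is 2p ≠ 2p+k. So xy^2z ∉ L.
This is a contradiction; hence L is not regular.

0^{p+k} 1^p 2^{2p}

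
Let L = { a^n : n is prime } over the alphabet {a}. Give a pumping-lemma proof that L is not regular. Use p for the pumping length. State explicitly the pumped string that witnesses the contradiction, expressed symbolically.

Assume L is regular; let p be its pumping constant.
Let q be a prime with q ≥ p+2 (infinitely many primes exist), and take w = a^q ∈ L with |w| = q ≥ p.
By the pumping lemma, w = xyz with |xy| ≤ p and |y| ≥ 1.
Then y = a^k for some k with 1 ≤ k ≤ p.
Since 1 ≤ k ≤ p, |xz| = q-k. Pump with i = q+1: |xy^{q+1}z| = (q-k)+(q+1)k = q+qk = q(1+k), which is composite (both factors ≥ 2). So xy^{q+1}z = a^{q(1+k)} ∉ L.
This contradicts the pumping lemma, so L is not regular.

a^{q(1+k)}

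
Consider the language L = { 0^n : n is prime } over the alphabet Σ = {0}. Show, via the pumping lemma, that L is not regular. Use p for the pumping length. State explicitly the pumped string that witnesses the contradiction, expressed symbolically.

Toward a contradiction, assume L is regular with pumping length p.
Let q be a prime with q ≥ p+2 (infinitely many primes exist), and take w = 0^q ∈ L with |w| = q ≥ p.
The pumping lemma gives a decomposition w = xyz where |xy| ≤ p and |y| ≥ 1.
Then y = 0^k for some k with 1 ≤ k ≤ p.
Since 1 ≤ k ≤ p, |xz| = q-k. Pump with i = q+1: |xy^{q+1}z| = (q-k)+(q+1)k = q+qk = q(1+k), which is composite (both factors ≥ 2). So xy^{q+1}z = 0^{q(1+k)} ∉ L.
Contradiction. Therefore L is not regular.

0^{q(1+k)}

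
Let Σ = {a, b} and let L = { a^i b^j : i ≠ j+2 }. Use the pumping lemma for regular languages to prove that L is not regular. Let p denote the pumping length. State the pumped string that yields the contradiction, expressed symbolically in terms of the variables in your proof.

Suppose for contradiction that L is regular, and let p be the pumping length.
Choose w = a^p b^{p+p!-2}. Since p ≠ (p+p!-2)+2 = p+p!, w ∈ L; and |w| ≥ p.
The pumping lemma gives a decomposition w = xyz where |xy| ≤ p and |y| ≥ 1.
The first p characters of w are a's, so xy (and hence y) consists only of a's. Write y = a^k, 1 ≤ k ≤ p.
Since 1 ≤ k ≤ p, k divides p!; set t = 1 + p!/k. Then xy^t z has p + (p!/k)·k = p + p! copies of a. Now the a-count is p+p! and (b-count)+2 = (p+p!-2)+2 = p+p!, so i ≠ j+2 fails. So xy^t z = a^{p+p!} b^{p+p!-2} ∉ L.
Contradiction. Therefore L is not regular.

a^{p+p!} b^{p+p!-2}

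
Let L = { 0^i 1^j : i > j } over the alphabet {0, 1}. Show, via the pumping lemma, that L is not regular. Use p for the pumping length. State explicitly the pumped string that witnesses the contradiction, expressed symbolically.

Toward a contradiction, assume L is regular with pumping length p.
Choose w = 0^{p+1} 1^p ∈ L, with |w| = 2p+1 ≥ p.
By the pumping lemma, w = xyz with |xy| ≤ p and |y| ≥ 1.
The first p characters of w are 0's, so xy (and hence y) consists only of 0's. Write y = 0^k, 1 ≤ k ≤ p.
Consider xy^0z = xz = 0^{p+1-k} 1^p. Since k ≥ 1, the 0-count p+1-k is at most p, so i > j fails; thus xz ∉ L.
This is a contradiction; hence L is not regular.

0^{p+1-k} 1^p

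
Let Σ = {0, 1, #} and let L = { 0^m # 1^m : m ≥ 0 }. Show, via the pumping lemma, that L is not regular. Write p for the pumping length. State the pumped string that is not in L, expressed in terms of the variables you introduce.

Assume L is regular; let p be its pumping constant.
Take w = 0^p # 1^p ∈ L with |w| = 2p+1 ≥ p.
Write w = xyz as guaranteed by the lemma, with |xy| ≤ p and y is nonempty.
Because |xy| ≤ p and w begins with p copies of 0, we have y = 0^k with 1 ≤ k ≤ p.
Pump with i = 2: xy^2z = 0^{p+k} # 1^p, which would require p+k = p. But k ≥ 1, so xy^2z ∉ L.
This contradicts the pumping lemma, so L is not regular.

0^{p+k} # 1^p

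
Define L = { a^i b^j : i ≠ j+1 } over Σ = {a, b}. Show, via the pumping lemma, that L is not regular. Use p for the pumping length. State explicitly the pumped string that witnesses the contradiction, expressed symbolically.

a^{p+p!} b^{p+p!-1}

Toward a contradiction, assume L is regular with pumping length p.
Choose w = a^p b^{p+p!-1}. Since p ≠ (p+p!-1)+1 = p+p!, w ∈ L; and |w| ≥ p.
The pumping lemma gives a decomposition w = xyz where |xy| ≤ p and |y| > 0.
Since the first p symbols of w are all a's and |xy| ≤ p, y lies entirely in the leading a-block: y = a^k for some k with 1 ≤ k ≤ p.
Since 1 ≤ k ≤ p, k divides p!; set t = 1 + p!/k. Then xy^t z has p + (p!/k)·k = p + p! copies of a. Now the a-count is p+p! and (b-count)+1 = (p+p!-1)+1 = p+p!, so i ≠ j+1 fails. So xy^t z = a^{p+p!} b^{p+p!-1} ∉ L.
This is a contradiction; hence L is not regular.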